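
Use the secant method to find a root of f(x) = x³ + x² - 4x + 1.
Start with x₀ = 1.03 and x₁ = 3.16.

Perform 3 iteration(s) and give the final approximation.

f(x) = x³ + x² - 4x + 1
x₀ = 1.03, x₁ = 3.16

Secant formula: x_{n+1} = x_n - f(x_n)(x_n - x_{n-1})/(f(x_n) - f(x_{n-1}))

Iteration 1:
  f(1.030000) = -0.966373
  f(3.160000) = 29.900096
  x_2 = 3.160000 - 29.900096×(3.160000 - 1.030000)/(29.900096 - (-0.966373))
       = 1.096686
Iteration 2:
  f(3.160000) = 29.900096
  f(1.096686) = -0.865017
  x_3 = 1.096686 - (-0.865017)×(1.096686 - 3.160000)/(-0.865017 - 29.900096)
       = 1.154700
Iteration 3:
  f(1.096686) = -0.865017
  f(1.154700) = -0.745869
  x_4 = 1.154700 - (-0.745869)×(1.154700 - 1.096686)/(-0.745869 - (-0.865017))
       = 1.517868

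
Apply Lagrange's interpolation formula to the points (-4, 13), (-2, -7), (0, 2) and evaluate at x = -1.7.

Lagrange interpolation formula:
P(x) = Σ yᵢ × Lᵢ(x)
where Lᵢ(x) = Π_{j≠i} (x - xⱼ)/(xᵢ - xⱼ)

L_0(-1.7) = (-1.7 - (-2))/(-4 - (-2)) × (-1.7 - 0)/(-4 - 0) = -0.063750
L_1(-1.7) = (-1.7 - (-4))/(-2 - (-4)) × (-1.7 - 0)/(-2 - 0) = 0.977500
L_2(-1.7) = (-1.7 - (-4))/(0 - (-4)) × (-1.7 - (-2))/(0 - (-2)) = 0.086250

P(-1.7) = 13×L_0(-1.7) + (-7)×L_1(-1.7) + 2×L_2(-1.7)
P(-1.7) = -7.498750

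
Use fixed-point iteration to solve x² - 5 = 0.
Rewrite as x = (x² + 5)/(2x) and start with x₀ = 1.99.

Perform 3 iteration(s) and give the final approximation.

Equation: x² - 5 = 0
Fixed-point form: x = (x² + 5)/(2x)
x₀ = 1.99

x_1 = g(1.990000) = 2.251281
x_2 = g(2.251281) = 2.236119
x_3 = g(2.236119) = 2.236068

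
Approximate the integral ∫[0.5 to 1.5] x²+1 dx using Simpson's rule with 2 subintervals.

f(x) = x²+1
a = 0.5, b = 1.5, n = 2
h = (b - a)/n = 0.500000

Simpson's rule: (h/3)[f(x₀) + 4f(x₁) + 2f(x₂) + ... + f(xₙ)]

x_0 = 0.5000, f(x_0) = 1.250000, coefficient = 1
x_1 = 1.0000, f(x_1) = 2.000000, coefficient = 4
x_2 = 1.5000, f(x_2) = 3.250000, coefficient = 1

I ≈ (0.500000/3) × 12.500000 = 2.083333
Exact value: 2.083333
Error: 0.000000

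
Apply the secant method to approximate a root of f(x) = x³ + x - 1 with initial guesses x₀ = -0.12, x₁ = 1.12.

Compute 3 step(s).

f(x) = x³ + x - 1
x₀ = -0.12, x₁ = 1.12

Secant formula: x_{n+1} = x_n - f(x_n)(x_n - x_{n-1})/(f(x_n) - f(x_{n-1}))

Iteration 1:
  f(-0.120000) = -1.121728
  f(1.120000) = 1.524928
  x_2 = 1.120000 - 1.524928×(1.120000 - (-0.120000))/(1.524928 - (-1.121728))
       = 0.405547
Iteration 2:
  f(1.120000) = 1.524928
  f(0.405547) = -0.527753
  x_3 = 0.405547 - (-0.527753)×(0.405547 - 1.120000)/(-0.527753 - 1.524928)
       = 0.589236
Iteration 3:
  f(0.405547) = -0.527753
  f(0.589236) = -0.206182
  x_4 = 0.589236 - (-0.206182)×(0.589236 - 0.405547)/(-0.206182 - (-0.527753))
       = 0.707012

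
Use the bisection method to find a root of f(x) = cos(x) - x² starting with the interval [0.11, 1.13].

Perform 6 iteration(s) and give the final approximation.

f(x) = cos(x) - x²
Initial interval: [0.11, 1.13]

Iteration 1:
  c_1 = (0.110000 + 1.130000)/2 = 0.620000
  f(c_1) = f(0.620000) = 0.429478
  f(a) × f(c) ≥ 0, new interval: [0.620000, 1.130000]
Iteration 2:
  c_2 = (0.620000 + 1.130000)/2 = 0.875000
  f(c_2) = f(0.875000) = -0.124628
  f(a) × f(c) < 0, new interval: [0.620000, 0.875000]
Iteration 3:
  c_3 = (0.620000 + 0.875000)/2 = 0.747500
  f(c_3) = f(0.747500) = 0.174634
  f(a) × f(c) ≥ 0, new interval: [0.747500, 0.875000]
Iteration 4:
  c_4 = (0.747500 + 0.875000)/2 = 0.811250
  f(c_4) = f(0.811250) = 0.030466
  f(a) × f(c) ≥ 0, new interval: [0.811250, 0.875000]
Iteration 5:
  c_5 = (0.811250 + 0.875000)/2 = 0.843125
  f(c_5) = f(0.843125) = -0.045727
  f(a) × f(c) < 0, new interval: [0.811250, 0.843125]
Iteration 6:
  c_6 = (0.811250 + 0.843125)/2 = 0.827187
  f(c_6) = f(0.827187) = -0.007291
  f(a) × f(c) < 0, new interval: [0.811250, 0.827187]

After 6 iteration(s), the approximation is c_6 = 0.827187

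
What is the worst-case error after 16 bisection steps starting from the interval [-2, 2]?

Bisection error bound: |error| ≤ (b-a)/2^n
|error| ≤ (2 - (-2))/2^16 = 4/2^16
|error| ≤ 0.0000610352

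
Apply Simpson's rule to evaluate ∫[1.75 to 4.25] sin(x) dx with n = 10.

f(x) = sin(x)
a = 1.75, b = 4.25, n = 10
h = (b - a)/n = 0.250000

Simpson's rule: (h/3)[f(x₀) + 4f(x₁) + 2f(x₂) + ... + f(xₙ)]

x_0 = 1.7500, f(x_0) = 0.983986, coefficient = 1
x_1 = 2.0000, f(x_1) = 0.909297, coefficient = 4
x_2 = 2.2500, f(x_2) = 0.778073, coefficient = 2
x_3 = 2.5000, f(x_3) = 0.598472, coefficient = 4
x_4 = 2.7500, f(x_4) = 0.381661, coefficient = 2
x_5 = 3.0000, f(x_5) = 0.141120, coefficient = 4
x_6 = 3.2500, f(x_6) = -0.108195, coefficient = 2
x_7 = 3.5000, f(x_7) = -0.350783, coefficient = 4
x_8 = 3.7500, f(x_8) = -0.571561, coefficient = 2
x_9 = 4.0000, f(x_9) = -0.756802, coefficient = 4
x_10 = 4.2500, f(x_10) = -0.894989, coefficient = 1

I ≈ (0.250000/3) × 3.214167 = 0.267847
Exact value: 0.267841
Error: 0.000006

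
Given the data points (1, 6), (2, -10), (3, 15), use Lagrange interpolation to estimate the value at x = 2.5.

Lagrange interpolation formula:
P(x) = Σ yᵢ × Lᵢ(x)
where Lᵢ(x) = Π_{j≠i} (x - xⱼ)/(xᵢ - xⱼ)

L_0(2.5) = (2.5 - 2)/(1 - 2) × (2.5 - 3)/(1 - 3) = -0.125000
L_1(2.5) = (2.5 - 1)/(2 - 1) × (2.5 - 3)/(2 - 3) = 0.750000
L_2(2.5) = (2.5 - 1)/(3 - 1) × (2.5 - 2)/(3 - 2) = 0.375000

P(2.5) = 6×L_0(2.5) + (-10)×L_1(2.5) + 15×L_2(2.5)
P(2.5) = -2.625000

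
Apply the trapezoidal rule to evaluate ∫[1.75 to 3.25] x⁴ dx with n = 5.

f(x) = x⁴
a = 1.75, b = 3.25, n = 5
h = (b - a)/n = 0.300000

Trapezoidal rule: (h/2)[f(x₀) + 2f(x₁) + 2f(x₂) + ... + f(xₙ)]

x_0 = 1.7500, f(x_0) = 9.378906, coefficient = 1
x_1 = 2.0500, f(x_1) = 17.661006, coefficient = 2
x_2 = 2.3500, f(x_2) = 30.498006, coefficient = 2
x_3 = 2.6500, f(x_3) = 49.315506, coefficient = 2
x_4 = 2.9500, f(x_4) = 75.733506, coefficient = 2
x_5 = 3.2500, f(x_5) = 111.566406, coefficient = 1

I ≈ (0.300000/2) × 467.361363 = 70.104204
Exact value: 69.235547
Error: 0.868657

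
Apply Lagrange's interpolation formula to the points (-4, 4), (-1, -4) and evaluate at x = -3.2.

Lagrange interpolation formula:
P(x) = Σ yᵢ × Lᵢ(x)
where Lᵢ(x) = Π_{j≠i} (x - xⱼ)/(xᵢ - xⱼ)

L_0(-3.2) = (-3.2 - (-1))/(-4 - (-1)) = 0.733333
L_1(-3.2) = (-3.2 - (-4))/(-1 - (-4)) = 0.266667

P(-3.2) = 4×L_0(-3.2) + (-4)×L_1(-3.2)
P(-3.2) = 1.866667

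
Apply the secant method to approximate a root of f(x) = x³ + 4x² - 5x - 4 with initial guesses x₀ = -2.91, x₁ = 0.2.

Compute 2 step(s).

f(x) = x³ + 4x² - 5x - 4
x₀ = -2.91, x₁ = 0.2

Secant formula: x_{n+1} = x_n - f(x_n)(x_n - x_{n-1})/(f(x_n) - f(x_{n-1}))

Iteration 1:
  f(-2.910000) = 19.780229
  f(0.200000) = -4.832000
  x_2 = 0.200000 - (-4.832000)×(0.200000 - (-2.910000))/(-4.832000 - 19.780229)
       = -0.410571
Iteration 2:
  f(0.200000) = -4.832000
  f(-0.410571) = -1.342078
  x_3 = -0.410571 - (-1.342078)×(-0.410571 - 0.200000)/(-1.342078 - (-4.832000))
       = -0.645371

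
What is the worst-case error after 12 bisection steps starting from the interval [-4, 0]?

Bisection error bound: |error| ≤ (b-a)/2^n
|error| ≤ (0 - (-4))/2^12 = 4/2^12
|error| ≤ 0.0009765625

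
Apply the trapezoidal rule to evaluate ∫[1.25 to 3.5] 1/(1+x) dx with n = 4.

f(x) = 1/(1+x)
a = 1.25, b = 3.5, n = 4
h = (b - a)/n = 0.562500

Trapezoidal rule: (h/2)[f(x₀) + 2f(x₁) + 2f(x₂) + ... + f(xₙ)]

x_0 = 1.2500, f(x_0) = 0.444444, coefficient = 1
x_1 = 1.8125, f(x_1) = 0.355556, coefficient = 2
x_2 = 2.3750, f(x_2) = 0.296296, coefficient = 2
x_3 = 2.9375, f(x_3) = 0.253968, coefficient = 2
x_4 = 3.5000, f(x_4) = 0.222222, coefficient = 1

I ≈ (0.562500/2) × 2.478307 = 0.697024
Exact value: 0.693147
Error: 0.003877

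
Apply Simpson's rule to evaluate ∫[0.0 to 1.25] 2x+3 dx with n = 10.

f(x) = 2x+3
a = 0.0, b = 1.25, n = 10
h = (b - a)/n = 0.125000

Simpson's rule: (h/3)[f(x₀) + 4f(x₁) + 2f(x₂) + ... + f(xₙ)]

x_0 = 0.0000, f(x_0) = 3.000000, coefficient = 1
x_1 = 0.1250, f(x_1) = 3.250000, coefficient = 4
x_2 = 0.2500, f(x_2) = 3.500000, coefficient = 2
x_3 = 0.3750, f(x_3) = 3.750000, coefficient = 4
x_4 = 0.5000, f(x_4) = 4.000000, coefficient = 2
x_5 = 0.6250, f(x_5) = 4.250000, coefficient = 4
x_6 = 0.7500, f(x_6) = 4.500000, coefficient = 2
x_7 = 0.8750, f(x_7) = 4.750000, coefficient = 4
x_8 = 1.0000, f(x_8) = 5.000000, coefficient = 2
x_9 = 1.1250, f(x_9) = 5.250000, coefficient = 4
x_10 = 1.2500, f(x_10) = 5.500000, coefficient = 1

I ≈ (0.125000/3) × 127.500000 = 5.312500
Exact value: 5.312500
Error: 0.000000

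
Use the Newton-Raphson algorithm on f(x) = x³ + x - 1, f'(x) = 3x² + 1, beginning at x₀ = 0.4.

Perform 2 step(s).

f(x) = x³ + x - 1
f'(x) = 3x² + 1
x₀ = 0.4

Newton-Raphson formula: x_{n+1} = x_n - f(x_n)/f'(x_n)

Iteration 1:
  f(0.400000) = -0.536000
  f'(0.400000) = 1.480000
  x_1 = 0.400000 - (-0.536000)/1.480000 = 0.762162
Iteration 2:
  f(0.762162) = 0.204895
  f'(0.762162) = 2.742673
  x_2 = 0.762162 - 0.204895/2.742673 = 0.687456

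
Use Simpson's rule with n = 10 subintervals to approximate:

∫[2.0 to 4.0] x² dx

f(x) = x²
a = 2.0, b = 4.0, n = 10
h = (b - a)/n = 0.200000

Simpson's rule: (h/3)[f(x₀) + 4f(x₁) + 2f(x₂) + ... + f(xₙ)]

x_0 = 2.0000, f(x_0) = 4.000000, coefficient = 1
x_1 = 2.2000, f(x_1) = 4.840000, coefficient = 4
x_2 = 2.4000, f(x_2) = 5.760000, coefficient = 2
x_3 = 2.6000, f(x_3) = 6.760000, coefficient = 4
x_4 = 2.8000, f(x_4) = 7.840000, coefficient = 2
x_5 = 3.0000, f(x_5) = 9.000000, coefficient = 4
x_6 = 3.2000, f(x_6) = 10.240000, coefficient = 2
x_7 = 3.4000, f(x_7) = 11.560000, coefficient = 4
x_8 = 3.6000, f(x_8) = 12.960000, coefficient = 2
x_9 = 3.8000, f(x_9) = 14.440000, coefficient = 4
x_10 = 4.0000, f(x_10) = 16.000000, coefficient = 1

I ≈ (0.200000/3) × 280.000000 = 18.666667
Exact value: 18.666667
Error: 0.000000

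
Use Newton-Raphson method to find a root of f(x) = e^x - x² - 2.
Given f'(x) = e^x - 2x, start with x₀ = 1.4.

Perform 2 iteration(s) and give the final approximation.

f(x) = e^x - x² - 2
f'(x) = e^x - 2x
x₀ = 1.4

Newton-Raphson formula: x_{n+1} = x_n - f(x_n)/f'(x_n)

Iteration 1:
  f(1.400000) = 0.095200
  f'(1.400000) = 1.255200
  x_1 = 1.400000 - 0.095200/1.255200 = 1.324156
Iteration 2:
  f(1.324156) = 0.005622
  f'(1.324156) = 1.110699
  x_2 = 1.324156 - 0.005622/1.110699 = 1.319094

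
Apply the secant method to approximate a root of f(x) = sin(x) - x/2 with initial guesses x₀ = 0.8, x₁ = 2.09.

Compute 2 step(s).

f(x) = sin(x) - x/2
x₀ = 0.8, x₁ = 2.09

Secant formula: x_{n+1} = x_n - f(x_n)(x_n - x_{n-1})/(f(x_n) - f(x_{n-1}))

Iteration 1:
  f(0.800000) = 0.317356
  f(2.090000) = -0.176785
  x_2 = 2.090000 - (-0.176785)×(2.090000 - 0.800000)/(-0.176785 - 0.317356)
       = 1.628486
Iteration 2:
  f(2.090000) = -0.176785
  f(1.628486) = 0.184093
  x_3 = 1.628486 - 0.184093×(1.628486 - 2.090000)/(0.184093 - (-0.176785))
       = 1.863916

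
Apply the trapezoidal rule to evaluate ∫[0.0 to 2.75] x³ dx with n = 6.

f(x) = x³
a = 0.0, b = 2.75, n = 6
h = (b - a)/n = 0.458333

Trapezoidal rule: (h/2)[f(x₀) + 2f(x₁) + 2f(x₂) + ... + f(xₙ)]

x_0 = 0.0000, f(x_0) = 0.000000, coefficient = 1
x_1 = 0.4583, f(x_1) = 0.096282, coefficient = 2
x_2 = 0.9167, f(x_2) = 0.770255, coefficient = 2
x_3 = 1.3750, f(x_3) = 2.599609, coefficient = 2
x_4 = 1.8333, f(x_4) = 6.162037, coefficient = 2
x_5 = 2.2917, f(x_5) = 12.035229, coefficient = 2
x_6 = 2.7500, f(x_6) = 20.796875, coefficient = 1

I ≈ (0.458333/2) × 64.123698 = 14.695014
Exact value: 14.297852
Error: 0.397163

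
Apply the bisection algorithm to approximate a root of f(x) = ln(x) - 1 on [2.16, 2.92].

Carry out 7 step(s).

f(x) = ln(x) - 1
Initial interval: [2.16, 2.92]

Iteration 1:
  c_1 = (2.160000 + 2.920000)/2 = 2.540000
  f(c_1) = f(2.540000) = -0.067836
  f(a) × f(c) ≥ 0, new interval: [2.540000, 2.920000]
Iteration 2:
  c_2 = (2.540000 + 2.920000)/2 = 2.730000
  f(c_2) = f(2.730000) = 0.004302
  f(a) × f(c) < 0, new interval: [2.540000, 2.730000]
Iteration 3:
  c_3 = (2.540000 + 2.730000)/2 = 2.635000
  f(c_3) = f(2.635000) = -0.031117
  f(a) × f(c) ≥ 0, new interval: [2.635000, 2.730000]
Iteration 4:
  c_4 = (2.635000 + 2.730000)/2 = 2.682500
  f(c_4) = f(2.682500) = -0.013251
  f(a) × f(c) ≥ 0, new interval: [2.682500, 2.730000]
Iteration 5:
  c_5 = (2.682500 + 2.730000)/2 = 2.706250
  f(c_5) = f(2.706250) = -0.004436
  f(a) × f(c) ≥ 0, new interval: [2.706250, 2.730000]
Iteration 6:
  c_6 = (2.706250 + 2.730000)/2 = 2.718125
  f(c_6) = f(2.718125) = -0.000058
  f(a) × f(c) ≥ 0, new interval: [2.718125, 2.730000]
Iteration 7:
  c_7 = (2.718125 + 2.730000)/2 = 2.724062
  f(c_7) = f(2.724062) = 0.002124
  f(a) × f(c) < 0, new interval: [2.718125, 2.724062]

After 7 iteration(s), the approximation is c_7 = 2.724062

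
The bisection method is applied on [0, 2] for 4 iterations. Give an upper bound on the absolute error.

Bisection error bound: |error| ≤ (b-a)/2^n
|error| ≤ (2 - 0)/2^4 = 2/2^4
|error| ≤ 0.1250000000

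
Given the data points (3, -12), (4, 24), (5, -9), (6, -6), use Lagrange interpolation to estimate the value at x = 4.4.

Lagrange interpolation formula:
P(x) = Σ yᵢ × Lᵢ(x)
where Lᵢ(x) = Π_{j≠i} (x - xⱼ)/(xᵢ - xⱼ)

L_0(4.4) = (4.4 - 4)/(3 - 4) × (4.4 - 5)/(3 - 5) × (4.4 - 6)/(3 - 6) = -0.064000
L_1(4.4) = (4.4 - 3)/(4 - 3) × (4.4 - 5)/(4 - 5) × (4.4 - 6)/(4 - 6) = 0.672000
L_2(4.4) = (4.4 - 3)/(5 - 3) × (4.4 - 4)/(5 - 4) × (4.4 - 6)/(5 - 6) = 0.448000
L_3(4.4) = (4.4 - 3)/(6 - 3) × (4.4 - 4)/(6 - 4) × (4.4 - 5)/(6 - 5) = -0.056000

P(4.4) = (-12)×L_0(4.4) + 24×L_1(4.4) + (-9)×L_2(4.4) + (-6)×L_3(4.4)
P(4.4) = 13.200000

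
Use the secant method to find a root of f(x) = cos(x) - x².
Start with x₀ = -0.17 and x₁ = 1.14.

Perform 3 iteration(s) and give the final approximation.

f(x) = cos(x) - x²
x₀ = -0.17, x₁ = 1.14

Secant formula: x_{n+1} = x_n - f(x_n)(x_n - x_{n-1})/(f(x_n) - f(x_{n-1}))

Iteration 1:
  f(-0.170000) = 0.956685
  f(1.140000) = -0.882005
  x_2 = 1.140000 - (-0.882005)×(1.140000 - (-0.170000))/(-0.882005 - 0.956685)
       = 0.511603
Iteration 2:
  f(1.140000) = -0.882005
  f(0.511603) = 0.610223
  x_3 = 0.511603 - 0.610223×(0.511603 - 1.140000)/(0.610223 - (-0.882005))
       = 0.768576
Iteration 3:
  f(0.511603) = 0.610223
  f(0.768576) = 0.128192
  x_4 = 0.768576 - 0.128192×(0.768576 - 0.511603)/(0.128192 - 0.610223)
       = 0.836916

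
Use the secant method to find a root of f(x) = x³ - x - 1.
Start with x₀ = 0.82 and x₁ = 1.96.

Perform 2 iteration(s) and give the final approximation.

f(x) = x³ - x - 1
x₀ = 0.82, x₁ = 1.96

Secant formula: x_{n+1} = x_n - f(x_n)(x_n - x_{n-1})/(f(x_n) - f(x_{n-1}))

Iteration 1:
  f(0.820000) = -1.268632
  f(1.960000) = 4.569536
  x_2 = 1.960000 - 4.569536×(1.960000 - 0.820000)/(4.569536 - (-1.268632))
       = 1.067722
Iteration 2:
  f(1.960000) = 4.569536
  f(1.067722) = -0.850488
  x_3 = 1.067722 - (-0.850488)×(1.067722 - 1.960000)/(-0.850488 - 4.569536)
       = 1.207734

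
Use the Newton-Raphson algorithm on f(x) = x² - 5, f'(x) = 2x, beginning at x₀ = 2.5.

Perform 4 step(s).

f(x) = x² - 5
f'(x) = 2x
x₀ = 2.5

Newton-Raphson formula: x_{n+1} = x_n - f(x_n)/f'(x_n)

Iteration 1:
  f(2.500000) = 1.250000
  f'(2.500000) = 5.000000
  x_1 = 2.500000 - 1.250000/5.000000 = 2.250000
Iteration 2:
  f(2.250000) = 0.062500
  f'(2.250000) = 4.500000
  x_2 = 2.250000 - 0.062500/4.500000 = 2.236111
Iteration 3:
  f(2.236111) = 0.000193
  f'(2.236111) = 4.472222
  x_3 = 2.236111 - 0.000193/4.472222 = 2.236068
Iteration 4:
  f(2.236068) = 0.000000
  f'(2.236068) = 4.472136
  x_4 = 2.236068 - 0.000000/4.472136 = 2.236068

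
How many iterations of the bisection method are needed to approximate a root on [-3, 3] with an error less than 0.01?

We need (b-a)/2^n ≤ 0.01
(3 - (-3))/2^n ≤ 0.01
6/2^n ≤ 0.01
2^n ≥ 600
n ≥ log₂(600) = 9.23
n ≥ 10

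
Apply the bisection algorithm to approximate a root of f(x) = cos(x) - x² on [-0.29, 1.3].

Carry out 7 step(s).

f(x) = cos(x) - x²
Initial interval: [-0.29, 1.3]

Iteration 1:
  c_1 = (-0.290000 + 1.300000)/2 = 0.505000
  f(c_1) = f(0.505000) = 0.620149
  f(a) × f(c) ≥ 0, new interval: [0.505000, 1.300000]
Iteration 2:
  c_2 = (0.505000 + 1.300000)/2 = 0.902500
  f(c_2) = f(0.902500) = -0.194857
  f(a) × f(c) < 0, new interval: [0.505000, 0.902500]
Iteration 3:
  c_3 = (0.505000 + 0.902500)/2 = 0.703750
  f(c_3) = f(0.703750) = 0.267157
  f(a) × f(c) ≥ 0, new interval: [0.703750, 0.902500]
Iteration 4:
  c_4 = (0.703750 + 0.902500)/2 = 0.803125
  f(c_4) = f(0.803125) = 0.049452
  f(a) × f(c) ≥ 0, new interval: [0.803125, 0.902500]
Iteration 5:
  c_5 = (0.803125 + 0.902500)/2 = 0.852813
  f(c_5) = f(0.852813) = -0.069422
  f(a) × f(c) < 0, new interval: [0.803125, 0.852813]
Iteration 6:
  c_6 = (0.803125 + 0.852813)/2 = 0.827969
  f(c_6) = f(0.827969) = -0.009159
  f(a) × f(c) < 0, new interval: [0.803125, 0.827969]
Iteration 7:
  c_7 = (0.803125 + 0.827969)/2 = 0.815547
  f(c_7) = f(0.815547) = 0.020354
  f(a) × f(c) ≥ 0, new interval: [0.815547, 0.827969]

After 7 iteration(s), the approximation is c_7 = 0.815547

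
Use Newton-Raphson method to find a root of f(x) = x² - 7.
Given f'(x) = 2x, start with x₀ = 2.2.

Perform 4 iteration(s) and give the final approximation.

f(x) = x² - 7
f'(x) = 2x
x₀ = 2.2

Newton-Raphson formula: x_{n+1} = x_n - f(x_n)/f'(x_n)

Iteration 1:
  f(2.200000) = -2.160000
  f'(2.200000) = 4.400000
  x_1 = 2.200000 - (-2.160000)/4.400000 = 2.690909
Iteration 2:
  f(2.690909) = 0.240992
  f'(2.690909) = 5.381818
  x_2 = 2.690909 - 0.240992/5.381818 = 2.646130
Iteration 3:
  f(2.646130) = 0.002005
  f'(2.646130) = 5.292260
  x_3 = 2.646130 - 0.002005/5.292260 = 2.645751
Iteration 4:
  f(2.645751) = 0.000000
  f'(2.645751) = 5.291503
  x_4 = 2.645751 - 0.000000/5.291503 = 2.645751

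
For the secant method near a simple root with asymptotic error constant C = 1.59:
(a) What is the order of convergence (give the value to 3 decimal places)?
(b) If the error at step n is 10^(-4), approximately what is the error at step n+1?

(a) Secant method has superlinear convergence with order φ = (1+√5)/2 ≈ 1.618.
    This means |e_{n+1}| ≈ C|e_n|^1.618.

(b) With |e_n| = 10^(-4) and C = 1.59:
    |e_{n+1}| ≈ 1.59 × (10^(-4))^1.618 = 1.59 × 10^(-6.47)

(a) ≈ 1.618 (golden ratio); (b) |e_{n+1}| ≈ 5.361e-07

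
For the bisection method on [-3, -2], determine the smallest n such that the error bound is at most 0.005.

We need (b-a)/2^n ≤ 0.005
(-2 - (-3))/2^n ≤ 0.005
1/2^n ≤ 0.005
2^n ≥ 200
n ≥ log₂(200) = 7.64
n ≥ 8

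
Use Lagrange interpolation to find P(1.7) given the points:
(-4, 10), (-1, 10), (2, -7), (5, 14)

Lagrange interpolation formula:
P(x) = Σ yᵢ × Lᵢ(x)
where Lᵢ(x) = Π_{j≠i} (x - xⱼ)/(xᵢ - xⱼ)

L_0(1.7) = (1.7 - (-1))/(-4 - (-1)) × (1.7 - 2)/(-4 - 2) × (1.7 - 5)/(-4 - 5) = -0.016500
L_1(1.7) = (1.7 - (-4))/(-1 - (-4)) × (1.7 - 2)/(-1 - 2) × (1.7 - 5)/(-1 - 5) = 0.104500
L_2(1.7) = (1.7 - (-4))/(2 - (-4)) × (1.7 - (-1))/(2 - (-1)) × (1.7 - 5)/(2 - 5) = 0.940500
L_3(1.7) = (1.7 - (-4))/(5 - (-4)) × (1.7 - (-1))/(5 - (-1)) × (1.7 - 2)/(5 - 2) = -0.028500

P(1.7) = 10×L_0(1.7) + 10×L_1(1.7) + (-7)×L_2(1.7) + 14×L_3(1.7)
P(1.7) = -6.102500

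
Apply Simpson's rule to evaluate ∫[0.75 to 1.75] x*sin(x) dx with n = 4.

f(x) = x*sin(x)
a = 0.75, b = 1.75, n = 4
h = (b - a)/n = 0.250000

Simpson's rule: (h/3)[f(x₀) + 4f(x₁) + 2f(x₂) + ... + f(xₙ)]

x_0 = 0.7500, f(x_0) = 0.511229, coefficient = 1
x_1 = 1.0000, f(x_1) = 0.841471, coefficient = 4
x_2 = 1.2500, f(x_2) = 1.186231, coefficient = 2
x_3 = 1.5000, f(x_3) = 1.496242, coefficient = 4
x_4 = 1.7500, f(x_4) = 1.721975, coefficient = 1

I ≈ (0.250000/3) × 13.956520 = 1.163043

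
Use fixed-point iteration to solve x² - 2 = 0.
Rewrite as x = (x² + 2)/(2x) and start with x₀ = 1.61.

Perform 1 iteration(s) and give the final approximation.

Equation: x² - 2 = 0
Fixed-point form: x = (x² + 2)/(2x)
x₀ = 1.61

x_1 = g(1.610000) = 1.426118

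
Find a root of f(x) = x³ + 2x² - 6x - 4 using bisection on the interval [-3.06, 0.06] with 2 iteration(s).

f(x) = x³ + 2x² - 6x - 4
Initial interval: [-3.06, 0.06]

Iteration 1:
  c_1 = (-3.060000 + 0.060000)/2 = -1.500000
  f(c_1) = f(-1.500000) = 6.125000
  f(a) × f(c) ≥ 0, new interval: [-1.500000, 0.060000]
Iteration 2:
  c_2 = (-1.500000 + 0.060000)/2 = -0.720000
  f(c_2) = f(-0.720000) = 0.983552
  f(a) × f(c) ≥ 0, new interval: [-0.720000, 0.060000]

After 2 iteration(s), the approximation is c_2 = -0.720000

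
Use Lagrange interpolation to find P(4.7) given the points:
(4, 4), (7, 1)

Lagrange interpolation formula:
P(x) = Σ yᵢ × Lᵢ(x)
where Lᵢ(x) = Π_{j≠i} (x - xⱼ)/(xᵢ - xⱼ)

L_0(4.7) = (4.7 - 7)/(4 - 7) = 0.766667
L_1(4.7) = (4.7 - 4)/(7 - 4) = 0.233333

P(4.7) = 4×L_0(4.7) + 1×L_1(4.7)
P(4.7) = 3.300000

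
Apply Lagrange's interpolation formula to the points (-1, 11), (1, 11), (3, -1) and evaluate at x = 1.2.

Lagrange interpolation formula:
P(x) = Σ yᵢ × Lᵢ(x)
where Lᵢ(x) = Π_{j≠i} (x - xⱼ)/(xᵢ - xⱼ)

L_0(1.2) = (1.2 - 1)/(-1 - 1) × (1.2 - 3)/(-1 - 3) = -0.045000
L_1(1.2) = (1.2 - (-1))/(1 - (-1)) × (1.2 - 3)/(1 - 3) = 0.990000
L_2(1.2) = (1.2 - (-1))/(3 - (-1)) × (1.2 - 1)/(3 - 1) = 0.055000

P(1.2) = 11×L_0(1.2) + 11×L_1(1.2) + (-1)×L_2(1.2)
P(1.2) = 10.340000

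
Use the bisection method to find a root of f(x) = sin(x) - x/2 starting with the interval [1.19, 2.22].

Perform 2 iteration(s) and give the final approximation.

f(x) = sin(x) - x/2
Initial interval: [1.19, 2.22]

Iteration 1:
  c_1 = (1.190000 + 2.220000)/2 = 1.705000
  f(c_1) = f(1.705000) = 0.138508
  f(a) × f(c) ≥ 0, new interval: [1.705000, 2.220000]
Iteration 2:
  c_2 = (1.705000 + 2.220000)/2 = 1.962500
  f(c_2) = f(1.962500) = -0.056990
  f(a) × f(c) < 0, new interval: [1.705000, 1.962500]

After 2 iteration(s), the approximation is c_2 = 1.962500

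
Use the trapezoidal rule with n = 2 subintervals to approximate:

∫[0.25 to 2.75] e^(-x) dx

f(x) = e^(-x)
a = 0.25, b = 2.75, n = 2
h = (b - a)/n = 1.250000

Trapezoidal rule: (h/2)[f(x₀) + 2f(x₁) + 2f(x₂) + ... + f(xₙ)]

x_0 = 0.2500, f(x_0) = 0.778801, coefficient = 1
x_1 = 1.5000, f(x_1) = 0.223130, coefficient = 2
x_2 = 2.7500, f(x_2) = 0.063928, coefficient = 1

I ≈ (1.250000/2) × 1.288989 = 0.805618
Exact value: 0.714873
Error: 0.090745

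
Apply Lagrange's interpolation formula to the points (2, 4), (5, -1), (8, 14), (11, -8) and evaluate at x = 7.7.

Lagrange interpolation formula:
P(x) = Σ yᵢ × Lᵢ(x)
where Lᵢ(x) = Π_{j≠i} (x - xⱼ)/(xᵢ - xⱼ)

L_0(7.7) = (7.7 - 5)/(2 - 5) × (7.7 - 8)/(2 - 8) × (7.7 - 11)/(2 - 11) = -0.016500
L_1(7.7) = (7.7 - 2)/(5 - 2) × (7.7 - 8)/(5 - 8) × (7.7 - 11)/(5 - 11) = 0.104500
L_2(7.7) = (7.7 - 2)/(8 - 2) × (7.7 - 5)/(8 - 5) × (7.7 - 11)/(8 - 11) = 0.940500
L_3(7.7) = (7.7 - 2)/(11 - 2) × (7.7 - 5)/(11 - 5) × (7.7 - 8)/(11 - 8) = -0.028500

P(7.7) = 4×L_0(7.7) + (-1)×L_1(7.7) + 14×L_2(7.7) + (-8)×L_3(7.7)
P(7.7) = 13.224500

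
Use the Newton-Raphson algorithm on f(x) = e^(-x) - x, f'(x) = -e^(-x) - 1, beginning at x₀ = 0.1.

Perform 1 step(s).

f(x) = e^(-x) - x
f'(x) = -e^(-x) - 1
x₀ = 0.1

Newton-Raphson formula: x_{n+1} = x_n - f(x_n)/f'(x_n)

Iteration 1:
  f(0.100000) = 0.804837
  f'(0.100000) = -1.904837
  x_1 = 0.100000 - 0.804837/(-1.904837) = 0.522523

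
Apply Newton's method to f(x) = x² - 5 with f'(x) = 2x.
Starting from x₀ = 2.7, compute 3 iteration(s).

f(x) = x² - 5
f'(x) = 2x
x₀ = 2.7

Newton-Raphson formula: x_{n+1} = x_n - f(x_n)/f'(x_n)

Iteration 1:
  f(2.700000) = 2.290000
  f'(2.700000) = 5.400000
  x_1 = 2.700000 - 2.290000/5.400000 = 2.275926
Iteration 2:
  f(2.275926) = 0.179839
  f'(2.275926) = 4.551852
  x_2 = 2.275926 - 0.179839/4.551852 = 2.236417
Iteration 3:
  f(2.236417) = 0.001561
  f'(2.236417) = 4.472834
  x_3 = 2.236417 - 0.001561/4.472834 = 2.236068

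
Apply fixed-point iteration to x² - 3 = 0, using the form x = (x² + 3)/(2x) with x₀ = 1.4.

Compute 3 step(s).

Equation: x² - 3 = 0
Fixed-point form: x = (x² + 3)/(2x)
x₀ = 1.4

x_1 = g(1.400000) = 1.771429
x_2 = g(1.771429) = 1.732488
x_3 = g(1.732488) = 1.732051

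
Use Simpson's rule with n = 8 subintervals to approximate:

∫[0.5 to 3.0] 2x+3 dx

f(x) = 2x+3
a = 0.5, b = 3.0, n = 8
h = (b - a)/n = 0.312500

Simpson's rule: (h/3)[f(x₀) + 4f(x₁) + 2f(x₂) + ... + f(xₙ)]

x_0 = 0.5000, f(x_0) = 4.000000, coefficient = 1
x_1 = 0.8125, f(x_1) = 4.625000, coefficient = 4
x_2 = 1.1250, f(x_2) = 5.250000, coefficient = 2
x_3 = 1.4375, f(x_3) = 5.875000, coefficient = 4
x_4 = 1.7500, f(x_4) = 6.500000, coefficient = 2
x_5 = 2.0625, f(x_5) = 7.125000, coefficient = 4
x_6 = 2.3750, f(x_6) = 7.750000, coefficient = 2
x_7 = 2.6875, f(x_7) = 8.375000, coefficient = 4
x_8 = 3.0000, f(x_8) = 9.000000, coefficient = 1

I ≈ (0.312500/3) × 156.000000 = 16.250000
Exact value: 16.250000
Error: 0.000000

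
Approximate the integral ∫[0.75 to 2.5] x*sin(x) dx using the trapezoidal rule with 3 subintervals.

f(x) = x*sin(x)
a = 0.75, b = 2.5, n = 3
h = (b - a)/n = 0.583333

Trapezoidal rule: (h/2)[f(x₀) + 2f(x₁) + 2f(x₂) + ... + f(xₙ)]

x_0 = 0.7500, f(x_0) = 0.511229, coefficient = 1
x_1 = 1.3333, f(x_1) = 1.295917, coefficient = 2
x_2 = 1.9167, f(x_2) = 1.803163, coefficient = 2
x_3 = 2.5000, f(x_3) = 1.496180, coefficient = 1

I ≈ (0.583333/2) × 8.205570 = 2.393291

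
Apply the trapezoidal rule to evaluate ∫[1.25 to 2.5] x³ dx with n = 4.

f(x) = x³
a = 1.25, b = 2.5, n = 4
h = (b - a)/n = 0.312500

Trapezoidal rule: (h/2)[f(x₀) + 2f(x₁) + 2f(x₂) + ... + f(xₙ)]

x_0 = 1.2500, f(x_0) = 1.953125, coefficient = 1
x_1 = 1.5625, f(x_1) = 3.814697, coefficient = 2
x_2 = 1.8750, f(x_2) = 6.591797, coefficient = 2
x_3 = 2.1875, f(x_3) = 10.467529, coefficient = 2
x_4 = 2.5000, f(x_4) = 15.625000, coefficient = 1

I ≈ (0.312500/2) × 59.326172 = 9.269714
Exact value: 9.155273
Error: 0.114441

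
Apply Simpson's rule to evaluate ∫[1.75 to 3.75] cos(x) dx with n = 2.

f(x) = cos(x)
a = 1.75, b = 3.75, n = 2
h = (b - a)/n = 1.000000

Simpson's rule: (h/3)[f(x₀) + 4f(x₁) + 2f(x₂) + ... + f(xₙ)]

x_0 = 1.7500, f(x_0) = -0.178246, coefficient = 1
x_1 = 2.7500, f(x_1) = -0.924302, coefficient = 4
x_2 = 3.7500, f(x_2) = -0.820559, coefficient = 1

I ≈ (1.000000/3) × -4.696015 = -1.565338
Exact value: -1.555547
Error: 0.009791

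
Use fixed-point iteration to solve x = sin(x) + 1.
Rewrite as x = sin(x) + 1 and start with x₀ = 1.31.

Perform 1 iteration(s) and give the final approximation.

Equation: x = sin(x) + 1
Fixed-point form: x = sin(x) + 1
x₀ = 1.31

x_1 = g(1.310000) = 1.966185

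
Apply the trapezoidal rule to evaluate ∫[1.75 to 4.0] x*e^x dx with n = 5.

f(x) = x*e^x
a = 1.75, b = 4.0, n = 5
h = (b - a)/n = 0.450000

Trapezoidal rule: (h/2)[f(x₀) + 2f(x₁) + 2f(x₂) + ... + f(xₙ)]

x_0 = 1.7500, f(x_0) = 10.070555, coefficient = 1
x_1 = 2.2000, f(x_1) = 19.855030, coefficient = 2
x_2 = 2.6500, f(x_2) = 37.508202, coefficient = 2
x_3 = 3.1000, f(x_3) = 68.813649, coefficient = 2
x_4 = 3.5500, f(x_4) = 123.587277, coefficient = 2
x_5 = 4.0000, f(x_5) = 218.392600, coefficient = 1

I ≈ (0.450000/2) × 727.991471 = 163.798081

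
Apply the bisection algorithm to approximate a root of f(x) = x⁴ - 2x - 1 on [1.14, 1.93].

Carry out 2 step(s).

f(x) = x⁴ - 2x - 1
Initial interval: [1.14, 1.93]

Iteration 1:
  c_1 = (1.140000 + 1.930000)/2 = 1.535000
  f(c_1) = f(1.535000) = 1.481796
  f(a) × f(c) < 0, new interval: [1.140000, 1.535000]
Iteration 2:
  c_2 = (1.140000 + 1.535000)/2 = 1.337500
  f(c_2) = f(1.337500) = -0.474814
  f(a) × f(c) ≥ 0, new interval: [1.337500, 1.535000]

After 2 iteration(s), the approximation is c_2 = 1.337500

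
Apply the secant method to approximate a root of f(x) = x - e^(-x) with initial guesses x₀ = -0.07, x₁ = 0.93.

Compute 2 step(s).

f(x) = x - e^(-x)
x₀ = -0.07, x₁ = 0.93

Secant formula: x_{n+1} = x_n - f(x_n)(x_n - x_{n-1})/(f(x_n) - f(x_{n-1}))

Iteration 1:
  f(-0.070000) = -1.142508
  f(0.930000) = 0.535446
  x_2 = 0.930000 - 0.535446×(0.930000 - (-0.070000))/(0.535446 - (-1.142508))
       = 0.610893
Iteration 2:
  f(0.930000) = 0.535446
  f(0.610893) = 0.068028
  x_3 = 0.610893 - 0.068028×(0.610893 - 0.930000)/(0.068028 - 0.535446)
       = 0.564451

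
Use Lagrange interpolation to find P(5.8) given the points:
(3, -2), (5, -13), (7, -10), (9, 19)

Lagrange interpolation formula:
P(x) = Σ yᵢ × Lᵢ(x)
where Lᵢ(x) = Π_{j≠i} (x - xⱼ)/(xᵢ - xⱼ)

L_0(5.8) = (5.8 - 5)/(3 - 5) × (5.8 - 7)/(3 - 7) × (5.8 - 9)/(3 - 9) = -0.064000
L_1(5.8) = (5.8 - 3)/(5 - 3) × (5.8 - 7)/(5 - 7) × (5.8 - 9)/(5 - 9) = 0.672000
L_2(5.8) = (5.8 - 3)/(7 - 3) × (5.8 - 5)/(7 - 5) × (5.8 - 9)/(7 - 9) = 0.448000
L_3(5.8) = (5.8 - 3)/(9 - 3) × (5.8 - 5)/(9 - 5) × (5.8 - 7)/(9 - 7) = -0.056000

P(5.8) = (-2)×L_0(5.8) + (-13)×L_1(5.8) + (-10)×L_2(5.8) + 19×L_3(5.8)
P(5.8) = -14.152000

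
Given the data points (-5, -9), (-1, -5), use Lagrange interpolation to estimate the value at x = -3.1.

Lagrange interpolation formula:
P(x) = Σ yᵢ × Lᵢ(x)
where Lᵢ(x) = Π_{j≠i} (x - xⱼ)/(xᵢ - xⱼ)

L_0(-3.1) = (-3.1 - (-1))/(-5 - (-1)) = 0.525000
L_1(-3.1) = (-3.1 - (-5))/(-1 - (-5)) = 0.475000

P(-3.1) = (-9)×L_0(-3.1) + (-5)×L_1(-3.1)
P(-3.1) = -7.100000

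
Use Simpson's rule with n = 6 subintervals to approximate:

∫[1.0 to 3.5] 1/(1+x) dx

f(x) = 1/(1+x)
a = 1.0, b = 3.5, n = 6
h = (b - a)/n = 0.416667

Simpson's rule: (h/3)[f(x₀) + 4f(x₁) + 2f(x₂) + ... + f(xₙ)]

x_0 = 1.0000, f(x_0) = 0.500000, coefficient = 1
x_1 = 1.4167, f(x_1) = 0.413793, coefficient = 4
x_2 = 1.8333, f(x_2) = 0.352941, coefficient = 2
x_3 = 2.2500, f(x_3) = 0.307692, coefficient = 4
x_4 = 2.6667, f(x_4) = 0.272727, coefficient = 2
x_5 = 3.0833, f(x_5) = 0.244898, coefficient = 4
x_6 = 3.5000, f(x_6) = 0.222222, coefficient = 1

I ≈ (0.416667/3) × 5.839093 = 0.810985
Exact value: 0.810930
Error: 0.000055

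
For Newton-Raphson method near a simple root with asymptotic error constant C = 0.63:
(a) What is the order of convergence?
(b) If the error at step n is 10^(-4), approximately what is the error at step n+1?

(a) Newton-Raphson has quadratic (order 2) convergence near simple roots.
    This means |e_{n+1}| ≈ C|e_n|².

(b) With |e_n| = 10^(-4) and C = 0.63:
    |e_{n+1}| ≈ 0.63 × (10^(-4))² = 0.63 × 10^(-8)

(a) 2 (quadratic); (b) |e_{n+1}| ≈ 6.300e-09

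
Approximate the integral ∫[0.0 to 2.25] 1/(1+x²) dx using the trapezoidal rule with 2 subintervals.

f(x) = 1/(1+x²)
a = 0.0, b = 2.25, n = 2
h = (b - a)/n = 1.125000

Trapezoidal rule: (h/2)[f(x₀) + 2f(x₁) + 2f(x₂) + ... + f(xₙ)]

x_0 = 0.0000, f(x_0) = 1.000000, coefficient = 1
x_1 = 1.1250, f(x_1) = 0.441379, coefficient = 2
x_2 = 2.2500, f(x_2) = 0.164948, coefficient = 1

I ≈ (1.125000/2) × 2.047707 = 1.151835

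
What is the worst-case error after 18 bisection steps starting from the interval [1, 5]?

Bisection error bound: |error| ≤ (b-a)/2^n
|error| ≤ (5 - 1)/2^18 = 4/2^18
|error| ≤ 0.0000152588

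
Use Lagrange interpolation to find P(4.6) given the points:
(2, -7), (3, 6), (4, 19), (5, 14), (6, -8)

Lagrange interpolation formula:
P(x) = Σ yᵢ × Lᵢ(x)
where Lᵢ(x) = Π_{j≠i} (x - xⱼ)/(xᵢ - xⱼ)

L_0(4.6) = (4.6 - 3)/(2 - 3) × (4.6 - 4)/(2 - 4) × (4.6 - 5)/(2 - 5) × (4.6 - 6)/(2 - 6) = 0.022400
L_1(4.6) = (4.6 - 2)/(3 - 2) × (4.6 - 4)/(3 - 4) × (4.6 - 5)/(3 - 5) × (4.6 - 6)/(3 - 6) = -0.145600
L_2(4.6) = (4.6 - 2)/(4 - 2) × (4.6 - 3)/(4 - 3) × (4.6 - 5)/(4 - 5) × (4.6 - 6)/(4 - 6) = 0.582400
L_3(4.6) = (4.6 - 2)/(5 - 2) × (4.6 - 3)/(5 - 3) × (4.6 - 4)/(5 - 4) × (4.6 - 6)/(5 - 6) = 0.582400
L_4(4.6) = (4.6 - 2)/(6 - 2) × (4.6 - 3)/(6 - 3) × (4.6 - 4)/(6 - 4) × (4.6 - 5)/(6 - 5) = -0.041600

P(4.6) = (-7)×L_0(4.6) + 6×L_1(4.6) + 19×L_2(4.6) + 14×L_3(4.6) + (-8)×L_4(4.6)
P(4.6) = 18.521600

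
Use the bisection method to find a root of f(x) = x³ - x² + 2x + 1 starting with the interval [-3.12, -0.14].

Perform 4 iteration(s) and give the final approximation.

f(x) = x³ - x² + 2x + 1
Initial interval: [-3.12, -0.14]

Iteration 1:
  c_1 = (-3.120000 + (-0.140000))/2 = -1.630000
  f(c_1) = f(-1.630000) = -9.247647
  f(a) × f(c) ≥ 0, new interval: [-1.630000, -0.140000]
Iteration 2:
  c_2 = (-1.630000 + (-0.140000))/2 = -0.885000
  f(c_2) = f(-0.885000) = -2.246379
  f(a) × f(c) ≥ 0, new interval: [-0.885000, -0.140000]
Iteration 3:
  c_3 = (-0.885000 + (-0.140000))/2 = -0.512500
  f(c_3) = f(-0.512500) = -0.422268
  f(a) × f(c) ≥ 0, new interval: [-0.512500, -0.140000]
Iteration 4:
  c_4 = (-0.512500 + (-0.140000))/2 = -0.326250
  f(c_4) = f(-0.326250) = 0.206335
  f(a) × f(c) < 0, new interval: [-0.512500, -0.326250]

After 4 iteration(s), the approximation is c_4 = -0.326250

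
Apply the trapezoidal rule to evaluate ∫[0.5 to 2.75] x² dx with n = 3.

f(x) = x²
a = 0.5, b = 2.75, n = 3
h = (b - a)/n = 0.750000

Trapezoidal rule: (h/2)[f(x₀) + 2f(x₁) + 2f(x₂) + ... + f(xₙ)]

x_0 = 0.5000, f(x_0) = 0.250000, coefficient = 1
x_1 = 1.2500, f(x_1) = 1.562500, coefficient = 2
x_2 = 2.0000, f(x_2) = 4.000000, coefficient = 2
x_3 = 2.7500, f(x_3) = 7.562500, coefficient = 1

I ≈ (0.750000/2) × 18.937500 = 7.101562
Exact value: 6.890625
Error: 0.210938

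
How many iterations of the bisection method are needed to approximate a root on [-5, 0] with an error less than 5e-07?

We need (b-a)/2^n ≤ 5e-07
(0 - (-5))/2^n ≤ 5e-07
5/2^n ≤ 5e-07
2^n ≥ 10000000
n ≥ log₂(10000000) = 23.25
n ≥ 24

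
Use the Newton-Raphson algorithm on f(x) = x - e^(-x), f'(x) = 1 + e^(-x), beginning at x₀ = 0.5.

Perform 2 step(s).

f(x) = x - e^(-x)
f'(x) = 1 + e^(-x)
x₀ = 0.5

Newton-Raphson formula: x_{n+1} = x_n - f(x_n)/f'(x_n)

Iteration 1:
  f(0.500000) = -0.106531
  f'(0.500000) = 1.606531
  x_1 = 0.500000 - (-0.106531)/1.606531 = 0.566311
Iteration 2:
  f(0.566311) = -0.001305
  f'(0.566311) = 1.567616
  x_2 = 0.566311 - (-0.001305)/1.567616 = 0.567143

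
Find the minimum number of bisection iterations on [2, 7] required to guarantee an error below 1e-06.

We need (b-a)/2^n ≤ 1e-06
(7 - 2)/2^n ≤ 1e-06
5/2^n ≤ 1e-06
2^n ≥ 5000000
n ≥ log₂(5000000) = 22.25
n ≥ 23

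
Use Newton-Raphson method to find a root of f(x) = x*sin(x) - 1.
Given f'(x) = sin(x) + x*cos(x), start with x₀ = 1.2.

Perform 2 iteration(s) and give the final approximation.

f(x) = x*sin(x) - 1
f'(x) = sin(x) + x*cos(x)
x₀ = 1.2

Newton-Raphson formula: x_{n+1} = x_n - f(x_n)/f'(x_n)

Iteration 1:
  f(1.200000) = 0.118447
  f'(1.200000) = 1.366868
  x_1 = 1.200000 - 0.118447/1.366868 = 1.113344
Iteration 2:
  f(1.113344) = -0.001129
  f'(1.113344) = 1.388904
  x_2 = 1.113344 - (-0.001129)/1.388904 = 1.114157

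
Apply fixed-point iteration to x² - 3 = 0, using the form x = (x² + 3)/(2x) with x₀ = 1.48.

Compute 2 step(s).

Equation: x² - 3 = 0
Fixed-point form: x = (x² + 3)/(2x)
x₀ = 1.48

x_1 = g(1.480000) = 1.753514
x_2 = g(1.753514) = 1.732182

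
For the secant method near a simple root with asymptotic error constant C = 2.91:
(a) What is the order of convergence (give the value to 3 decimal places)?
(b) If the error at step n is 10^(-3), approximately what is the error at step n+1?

(a) Secant method has superlinear convergence with order φ = (1+√5)/2 ≈ 1.618.
    This means |e_{n+1}| ≈ C|e_n|^1.618.

(b) With |e_n| = 10^(-3) and C = 2.91:
    |e_{n+1}| ≈ 2.91 × (10^(-3))^1.618 = 2.91 × 10^(-4.85)

(a) ≈ 1.618 (golden ratio); (b) |e_{n+1}| ≈ 4.072e-05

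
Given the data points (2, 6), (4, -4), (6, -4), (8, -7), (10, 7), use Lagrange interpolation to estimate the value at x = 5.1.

Lagrange interpolation formula:
P(x) = Σ yᵢ × Lᵢ(x)
where Lᵢ(x) = Π_{j≠i} (x - xⱼ)/(xᵢ - xⱼ)

L_0(5.1) = (5.1 - 4)/(2 - 4) × (5.1 - 6)/(2 - 6) × (5.1 - 8)/(2 - 8) × (5.1 - 10)/(2 - 10) = -0.036635
L_1(5.1) = (5.1 - 2)/(4 - 2) × (5.1 - 6)/(4 - 6) × (5.1 - 8)/(4 - 8) × (5.1 - 10)/(4 - 10) = 0.412978
L_2(5.1) = (5.1 - 2)/(6 - 2) × (5.1 - 4)/(6 - 4) × (5.1 - 8)/(6 - 8) × (5.1 - 10)/(6 - 10) = 0.757127
L_3(5.1) = (5.1 - 2)/(8 - 2) × (5.1 - 4)/(8 - 4) × (5.1 - 6)/(8 - 6) × (5.1 - 10)/(8 - 10) = -0.156647
L_4(5.1) = (5.1 - 2)/(10 - 2) × (5.1 - 4)/(10 - 4) × (5.1 - 6)/(10 - 6) × (5.1 - 8)/(10 - 8) = 0.023177

P(5.1) = 6×L_0(5.1) + (-4)×L_1(5.1) + (-4)×L_2(5.1) + (-7)×L_3(5.1) + 7×L_4(5.1)
P(5.1) = -3.641460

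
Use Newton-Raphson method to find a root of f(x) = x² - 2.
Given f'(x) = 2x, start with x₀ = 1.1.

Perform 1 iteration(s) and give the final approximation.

f(x) = x² - 2
f'(x) = 2x
x₀ = 1.1

Newton-Raphson formula: x_{n+1} = x_n - f(x_n)/f'(x_n)

Iteration 1:
  f(1.100000) = -0.790000
  f'(1.100000) = 2.200000
  x_1 = 1.100000 - (-0.790000)/2.200000 = 1.459091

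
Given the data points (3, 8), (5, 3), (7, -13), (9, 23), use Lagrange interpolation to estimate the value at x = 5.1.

Lagrange interpolation formula:
P(x) = Σ yᵢ × Lᵢ(x)
where Lᵢ(x) = Π_{j≠i} (x - xⱼ)/(xᵢ - xⱼ)

L_0(5.1) = (5.1 - 5)/(3 - 5) × (5.1 - 7)/(3 - 7) × (5.1 - 9)/(3 - 9) = -0.015437
L_1(5.1) = (5.1 - 3)/(5 - 3) × (5.1 - 7)/(5 - 7) × (5.1 - 9)/(5 - 9) = 0.972563
L_2(5.1) = (5.1 - 3)/(7 - 3) × (5.1 - 5)/(7 - 5) × (5.1 - 9)/(7 - 9) = 0.051187
L_3(5.1) = (5.1 - 3)/(9 - 3) × (5.1 - 5)/(9 - 5) × (5.1 - 7)/(9 - 7) = -0.008312

P(5.1) = 8×L_0(5.1) + 3×L_1(5.1) + (-13)×L_2(5.1) + 23×L_3(5.1)
P(5.1) = 1.937563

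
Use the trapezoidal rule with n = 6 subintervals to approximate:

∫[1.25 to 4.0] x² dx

f(x) = x²
a = 1.25, b = 4.0, n = 6
h = (b - a)/n = 0.458333

Trapezoidal rule: (h/2)[f(x₀) + 2f(x₁) + 2f(x₂) + ... + f(xₙ)]

x_0 = 1.2500, f(x_0) = 1.562500, coefficient = 1
x_1 = 1.7083, f(x_1) = 2.918403, coefficient = 2
x_2 = 2.1667, f(x_2) = 4.694444, coefficient = 2
x_3 = 2.6250, f(x_3) = 6.890625, coefficient = 2
x_4 = 3.0833, f(x_4) = 9.506944, coefficient = 2
x_5 = 3.5417, f(x_5) = 12.543403, coefficient = 2
x_6 = 4.0000, f(x_6) = 16.000000, coefficient = 1

I ≈ (0.458333/2) × 90.670139 = 20.778573
Exact value: 20.682292
Error: 0.096282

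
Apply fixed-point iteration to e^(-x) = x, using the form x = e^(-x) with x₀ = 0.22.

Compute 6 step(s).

Equation: e^(-x) = x
Fixed-point form: x = e^(-x)
x₀ = 0.22

x_1 = g(0.220000) = 0.802519
x_2 = g(0.802519) = 0.448199
x_3 = g(0.448199) = 0.638778
x_4 = g(0.638778) = 0.527937
x_5 = g(0.527937) = 0.589820
x_6 = g(0.589820) = 0.554427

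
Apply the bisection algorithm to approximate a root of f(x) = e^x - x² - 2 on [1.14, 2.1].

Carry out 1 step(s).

f(x) = e^x - x² - 2
Initial interval: [1.14, 2.1]

Iteration 1:
  c_1 = (1.140000 + 2.100000)/2 = 1.620000
  f(c_1) = f(1.620000) = 0.428690
  f(a) × f(c) < 0, new interval: [1.140000, 1.620000]

After 1 iteration(s), the approximation is c_1 = 1.620000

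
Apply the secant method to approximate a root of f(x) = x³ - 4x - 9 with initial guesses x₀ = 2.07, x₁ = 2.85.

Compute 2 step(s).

f(x) = x³ - 4x - 9
x₀ = 2.07, x₁ = 2.85

Secant formula: x_{n+1} = x_n - f(x_n)(x_n - x_{n-1})/(f(x_n) - f(x_{n-1}))

Iteration 1:
  f(2.070000) = -8.410257
  f(2.850000) = 2.749125
  x_2 = 2.850000 - 2.749125×(2.850000 - 2.070000)/(2.749125 - (-8.410257))
       = 2.657846
Iteration 2:
  f(2.850000) = 2.749125
  f(2.657846) = -0.855970
  x_3 = 2.657846 - (-0.855970)×(2.657846 - 2.850000)/(-0.855970 - 2.749125)
       = 2.703470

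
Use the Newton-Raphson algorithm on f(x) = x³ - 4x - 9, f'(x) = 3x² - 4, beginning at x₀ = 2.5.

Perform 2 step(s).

f(x) = x³ - 4x - 9
f'(x) = 3x² - 4
x₀ = 2.5

Newton-Raphson formula: x_{n+1} = x_n - f(x_n)/f'(x_n)

Iteration 1:
  f(2.500000) = -3.375000
  f'(2.500000) = 14.750000
  x_1 = 2.500000 - (-3.375000)/14.750000 = 2.728814
Iteration 2:
  f(2.728814) = 0.404647
  f'(2.728814) = 18.339270
  x_2 = 2.728814 - 0.404647/18.339270 = 2.706749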